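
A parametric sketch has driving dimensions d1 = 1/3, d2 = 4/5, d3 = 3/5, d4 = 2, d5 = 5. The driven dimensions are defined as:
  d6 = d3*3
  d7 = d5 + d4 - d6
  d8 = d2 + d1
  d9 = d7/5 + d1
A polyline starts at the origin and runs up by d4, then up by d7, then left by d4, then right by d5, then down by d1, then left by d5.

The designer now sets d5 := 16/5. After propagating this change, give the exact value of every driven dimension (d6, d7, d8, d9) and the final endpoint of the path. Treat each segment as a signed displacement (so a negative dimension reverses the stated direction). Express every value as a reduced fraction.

Apply edit: d5 := 16/5
  d6 = d3*3 = 9/5
  d7 = d5 + d4 - d6 = 17/5
  d8 = d2 + d1 = 17/15
  d9 = d7/5 + d1 = 76/75
Walk from origin (0, 0):
  seg 1: up by d4 = 2 → (0, 2)
  seg 2: up by d7 = 17/5 → (0, 27/5)
  seg 3: left by d4 = 2 → (-2, 27/5)
  seg 4: right by d5 = 16/5 → (6/5, 27/5)
  seg 5: down by d1 = 1/3 → (6/5, 76/15)
  seg 6: left by d5 = 16/5 → (-2, 76/15)

d6 = 9/5
d7 = 17/5
d8 = 17/15
d9 = 76/75
endpoint = (-2, 76/15)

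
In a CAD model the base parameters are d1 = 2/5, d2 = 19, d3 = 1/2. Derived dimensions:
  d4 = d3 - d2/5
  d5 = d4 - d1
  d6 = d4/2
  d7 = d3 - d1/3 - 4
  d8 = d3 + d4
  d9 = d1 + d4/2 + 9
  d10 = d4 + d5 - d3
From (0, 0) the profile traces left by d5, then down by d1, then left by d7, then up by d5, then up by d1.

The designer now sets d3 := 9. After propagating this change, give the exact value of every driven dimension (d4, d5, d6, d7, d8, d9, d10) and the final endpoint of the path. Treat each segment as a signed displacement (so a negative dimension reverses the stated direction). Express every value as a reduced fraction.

Apply edit: d3 := 9
  d4 = d3 - d2/5 = 26/5
  d5 = d4 - d1 = 24/5
  d6 = d4/2 = 13/5
  d7 = d3 - d1/3 - 4 = 73/15
  d8 = d3 + d4 = 71/5
  d9 = d1 + d4/2 + 9 = 12
  d10 = d4 + d5 - d3 = 1
Walk from origin (0, 0):
  seg 1: left by d5 = 24/5 → (-24/5, 0)
  seg 2: down by d1 = 2/5 → (-24/5, -2/5)
  seg 3: left by d7 = 73/15 → (-29/3, -2/5)
  seg 4: up by d5 = 24/5 → (-29/3, 22/5)
  seg 5: up by d1 = 2/5 → (-29/3, 24/5)

d4 = 26/5
d5 = 24/5
d6 = 13/5
d7 = 73/15
d8 = 71/5
d9 = 12
d10 = 1
endpoint = (-29/3, 24/5)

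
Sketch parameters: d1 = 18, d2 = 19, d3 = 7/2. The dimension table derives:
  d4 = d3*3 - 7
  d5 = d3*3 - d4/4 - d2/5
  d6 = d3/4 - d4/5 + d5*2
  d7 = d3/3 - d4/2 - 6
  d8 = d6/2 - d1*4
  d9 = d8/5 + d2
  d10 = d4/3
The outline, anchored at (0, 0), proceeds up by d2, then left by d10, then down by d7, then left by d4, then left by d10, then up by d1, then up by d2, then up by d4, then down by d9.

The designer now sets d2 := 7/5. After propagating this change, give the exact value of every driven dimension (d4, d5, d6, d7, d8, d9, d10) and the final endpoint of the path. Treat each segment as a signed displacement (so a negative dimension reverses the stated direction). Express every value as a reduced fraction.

d4 = 7/2
d5 = 1869/200
d6 = 3773/200
d7 = -79/12
d8 = -25027/400
d9 = -22227/2000
d10 = 7/6
endpoint = (-35/6, 251981/6000)

Apply edit: d2 := 7/5
  d4 = d3*3 - 7 = 7/2
  d5 = d3*3 - d4/4 - d2/5 = 1869/200
  d6 = d3/4 - d4/5 + d5*2 = 3773/200
  d7 = d3/3 - d4/2 - 6 = -79/12
  d8 = d6/2 - d1*4 = -25027/400
  d9 = d8/5 + d2 = -22227/2000
  d10 = d4/3 = 7/6
Walk from origin (0, 0):
  seg 1: up by d2 = 7/5 → (0, 7/5)
  seg 2: left by d10 = 7/6 → (-7/6, 7/5)
  seg 3: down by d7 = -79/12 → (-7/6, 479/60)
  seg 4: left by d4 = 7/2 → (-14/3, 479/60)
  seg 5: left by d10 = 7/6 → (-35/6, 479/60)
  seg 6: up by d1 = 18 → (-35/6, 1559/60)
  seg 7: up by d2 = 7/5 → (-35/6, 1643/60)
  seg 8: up by d4 = 7/2 → (-35/6, 1853/60)
  seg 9: down by d9 = -22227/2000 → (-35/6, 251981/6000)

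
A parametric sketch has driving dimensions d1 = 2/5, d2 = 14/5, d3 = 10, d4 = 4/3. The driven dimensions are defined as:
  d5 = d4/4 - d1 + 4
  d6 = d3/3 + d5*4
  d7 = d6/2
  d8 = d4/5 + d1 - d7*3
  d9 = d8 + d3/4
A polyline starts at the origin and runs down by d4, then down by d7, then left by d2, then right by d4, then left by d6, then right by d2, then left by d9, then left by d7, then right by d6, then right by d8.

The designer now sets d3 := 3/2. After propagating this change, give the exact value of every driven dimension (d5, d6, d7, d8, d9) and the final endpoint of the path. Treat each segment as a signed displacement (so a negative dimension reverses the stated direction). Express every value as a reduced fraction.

d5 = 59/15
d6 = 487/30
d7 = 487/60
d8 = -1421/60
d9 = -2797/120
endpoint = (-859/120, -189/20)

Apply edit: d3 := 3/2
  d5 = d4/4 - d1 + 4 = 59/15
  d6 = d3/3 + d5*4 = 487/30
  d7 = d6/2 = 487/60
  d8 = d4/5 + d1 - d7*3 = -1421/60
  d9 = d8 + d3/4 = -2797/120
Walk from origin (0, 0):
  seg 1: down by d4 = 4/3 → (0, -4/3)
  seg 2: down by d7 = 487/60 → (0, -189/20)
  seg 3: left by d2 = 14/5 → (-14/5, -189/20)
  seg 4: right by d4 = 4/3 → (-22/15, -189/20)
  seg 5: left by d6 = 487/30 → (-177/10, -189/20)
  seg 6: right by d2 = 14/5 → (-149/10, -189/20)
  seg 7: left by d9 = -2797/120 → (1009/120, -189/20)
  seg 8: left by d7 = 487/60 → (7/24, -189/20)
  seg 9: right by d6 = 487/30 → (661/40, -189/20)
  seg 10: right by d8 = -1421/60 → (-859/120, -189/20)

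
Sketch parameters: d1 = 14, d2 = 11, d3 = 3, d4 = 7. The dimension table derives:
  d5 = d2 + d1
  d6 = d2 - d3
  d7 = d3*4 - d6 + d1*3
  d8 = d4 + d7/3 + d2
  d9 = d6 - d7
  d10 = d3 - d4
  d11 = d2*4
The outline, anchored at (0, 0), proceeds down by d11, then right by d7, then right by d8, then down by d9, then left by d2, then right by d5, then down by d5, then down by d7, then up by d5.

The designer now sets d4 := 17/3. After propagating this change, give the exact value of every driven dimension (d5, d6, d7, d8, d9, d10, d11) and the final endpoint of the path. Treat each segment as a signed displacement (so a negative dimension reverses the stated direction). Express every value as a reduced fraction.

Apply edit: d4 := 17/3
  d5 = d2 + d1 = 25
  d6 = d2 - d3 = 8
  d7 = d3*4 - d6 + d1*3 = 46
  d8 = d4 + d7/3 + d2 = 32
  d9 = d6 - d7 = -38
  d10 = d3 - d4 = -8/3
  d11 = d2*4 = 44
Walk from origin (0, 0):
  seg 1: down by d11 = 44 → (0, -44)
  seg 2: right by d7 = 46 → (46, -44)
  seg 3: right by d8 = 32 → (78, -44)
  seg 4: down by d9 = -38 → (78, -6)
  seg 5: left by d2 = 11 → (67, -6)
  seg 6: right by d5 = 25 → (92, -6)
  seg 7: down by d5 = 25 → (92, -31)
  seg 8: down by d7 = 46 → (92, -77)
  seg 9: up by d5 = 25 → (92, -52)

d5 = 25
d6 = 8
d7 = 46
d8 = 32
d9 = -38
d10 = -8/3
d11 = 44
endpoint = (92, -52)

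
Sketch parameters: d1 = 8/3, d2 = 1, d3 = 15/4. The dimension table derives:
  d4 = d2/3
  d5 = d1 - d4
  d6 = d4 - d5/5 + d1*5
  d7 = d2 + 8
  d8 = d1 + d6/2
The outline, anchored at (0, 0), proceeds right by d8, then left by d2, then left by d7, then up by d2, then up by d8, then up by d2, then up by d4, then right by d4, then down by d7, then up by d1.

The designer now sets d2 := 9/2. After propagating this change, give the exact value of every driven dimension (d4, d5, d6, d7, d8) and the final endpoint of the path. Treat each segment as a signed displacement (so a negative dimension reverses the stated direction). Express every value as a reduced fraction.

Apply edit: d2 := 9/2
  d4 = d2/3 = 3/2
  d5 = d1 - d4 = 7/6
  d6 = d4 - d5/5 + d1*5 = 73/5
  d7 = d2 + 8 = 25/2
  d8 = d1 + d6/2 = 299/30
Walk from origin (0, 0):
  seg 1: right by d8 = 299/30 → (299/30, 0)
  seg 2: left by d2 = 9/2 → (82/15, 0)
  seg 3: left by d7 = 25/2 → (-211/30, 0)
  seg 4: up by d2 = 9/2 → (-211/30, 9/2)
  seg 5: up by d8 = 299/30 → (-211/30, 217/15)
  seg 6: up by d2 = 9/2 → (-211/30, 569/30)
  seg 7: up by d4 = 3/2 → (-211/30, 307/15)
  seg 8: right by d4 = 3/2 → (-83/15, 307/15)
  seg 9: down by d7 = 25/2 → (-83/15, 239/30)
  seg 10: up by d1 = 8/3 → (-83/15, 319/30)

d4 = 3/2
d5 = 7/6
d6 = 73/5
d7 = 25/2
d8 = 299/30
endpoint = (-83/15, 319/30)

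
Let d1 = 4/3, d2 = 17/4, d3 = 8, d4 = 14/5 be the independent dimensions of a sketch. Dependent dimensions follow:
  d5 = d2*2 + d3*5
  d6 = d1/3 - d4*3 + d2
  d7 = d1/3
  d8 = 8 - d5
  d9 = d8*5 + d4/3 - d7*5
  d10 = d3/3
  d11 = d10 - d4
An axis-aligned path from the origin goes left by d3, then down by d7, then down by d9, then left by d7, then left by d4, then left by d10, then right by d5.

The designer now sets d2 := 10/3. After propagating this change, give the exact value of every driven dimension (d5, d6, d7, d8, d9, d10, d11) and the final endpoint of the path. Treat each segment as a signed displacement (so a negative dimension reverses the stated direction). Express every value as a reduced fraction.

d5 = 140/3
d6 = -208/45
d7 = 4/9
d8 = -116/3
d9 = -8758/45
d10 = 8/3
d11 = -2/15
endpoint = (1474/45, 8738/45)

Apply edit: d2 := 10/3
  d5 = d2*2 + d3*5 = 140/3
  d6 = d1/3 - d4*3 + d2 = -208/45
  d7 = d1/3 = 4/9
  d8 = 8 - d5 = -116/3
  d9 = d8*5 + d4/3 - d7*5 = -8758/45
  d10 = d3/3 = 8/3
  d11 = d10 - d4 = -2/15
Walk from origin (0, 0):
  seg 1: left by d3 = 8 → (-8, 0)
  seg 2: down by d7 = 4/9 → (-8, -4/9)
  seg 3: down by d9 = -8758/45 → (-8, 8738/45)
  seg 4: left by d7 = 4/9 → (-76/9, 8738/45)
  seg 5: left by d4 = 14/5 → (-506/45, 8738/45)
  seg 6: left by d10 = 8/3 → (-626/45, 8738/45)
  seg 7: right by d5 = 140/3 → (1474/45, 8738/45)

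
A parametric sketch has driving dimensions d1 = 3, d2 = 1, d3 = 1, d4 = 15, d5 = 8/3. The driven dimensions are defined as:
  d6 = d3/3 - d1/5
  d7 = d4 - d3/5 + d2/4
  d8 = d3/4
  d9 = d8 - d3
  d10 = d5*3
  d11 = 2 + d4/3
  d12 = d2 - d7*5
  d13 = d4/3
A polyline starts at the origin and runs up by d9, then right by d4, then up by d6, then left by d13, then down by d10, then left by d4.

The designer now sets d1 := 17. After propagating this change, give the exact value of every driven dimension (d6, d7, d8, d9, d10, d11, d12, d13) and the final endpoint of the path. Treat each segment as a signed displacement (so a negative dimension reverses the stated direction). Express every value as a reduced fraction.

d6 = -46/15
d7 = 301/20
d8 = 1/4
d9 = -3/4
d10 = 8
d11 = 7
d12 = -297/4
d13 = 5
endpoint = (-5, -709/60)

Apply edit: d1 := 17
  d6 = d3/3 - d1/5 = -46/15
  d7 = d4 - d3/5 + d2/4 = 301/20
  d8 = d3/4 = 1/4
  d9 = d8 - d3 = -3/4
  d10 = d5*3 = 8
  d11 = 2 + d4/3 = 7
  d12 = d2 - d7*5 = -297/4
  d13 = d4/3 = 5
Walk from origin (0, 0):
  seg 1: up by d9 = -3/4 → (0, -3/4)
  seg 2: right by d4 = 15 → (15, -3/4)
  seg 3: up by d6 = -46/15 → (15, -229/60)
  seg 4: left by d13 = 5 → (10, -229/60)
  seg 5: down by d10 = 8 → (10, -709/60)
  seg 6: left by d4 = 15 → (-5, -709/60)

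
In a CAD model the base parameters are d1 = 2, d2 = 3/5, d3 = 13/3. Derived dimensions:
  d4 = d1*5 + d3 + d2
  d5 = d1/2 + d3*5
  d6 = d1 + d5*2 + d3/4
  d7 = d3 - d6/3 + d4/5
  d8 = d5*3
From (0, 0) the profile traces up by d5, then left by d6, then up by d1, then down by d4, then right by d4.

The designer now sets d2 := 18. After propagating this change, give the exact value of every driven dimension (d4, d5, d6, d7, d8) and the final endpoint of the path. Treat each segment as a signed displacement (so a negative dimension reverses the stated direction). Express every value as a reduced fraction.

d4 = 97/3
d5 = 68/3
d6 = 581/12
d7 = -961/180
d8 = 68
endpoint = (-193/12, -23/3)

Apply edit: d2 := 18
  d4 = d1*5 + d3 + d2 = 97/3
  d5 = d1/2 + d3*5 = 68/3
  d6 = d1 + d5*2 + d3/4 = 581/12
  d7 = d3 - d6/3 + d4/5 = -961/180
  d8 = d5*3 = 68
Walk from origin (0, 0):
  seg 1: up by d5 = 68/3 → (0, 68/3)
  seg 2: left by d6 = 581/12 → (-581/12, 68/3)
  seg 3: up by d1 = 2 → (-581/12, 74/3)
  seg 4: down by d4 = 97/3 → (-581/12, -23/3)
  seg 5: right by d4 = 97/3 → (-193/12, -23/3)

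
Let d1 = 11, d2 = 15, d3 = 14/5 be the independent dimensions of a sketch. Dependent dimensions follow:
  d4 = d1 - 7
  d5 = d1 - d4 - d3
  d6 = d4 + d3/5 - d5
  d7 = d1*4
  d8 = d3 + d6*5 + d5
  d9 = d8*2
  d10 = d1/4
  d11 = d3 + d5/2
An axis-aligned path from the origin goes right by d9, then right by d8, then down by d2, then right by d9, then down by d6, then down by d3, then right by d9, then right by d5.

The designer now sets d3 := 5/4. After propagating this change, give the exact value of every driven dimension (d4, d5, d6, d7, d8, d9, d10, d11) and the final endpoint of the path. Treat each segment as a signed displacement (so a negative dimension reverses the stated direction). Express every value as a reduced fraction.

Apply edit: d3 := 5/4
  d4 = d1 - 7 = 4
  d5 = d1 - d4 - d3 = 23/4
  d6 = d4 + d3/5 - d5 = -3/2
  d7 = d1*4 = 44
  d8 = d3 + d6*5 + d5 = -1/2
  d9 = d8*2 = -1
  d10 = d1/4 = 11/4
  d11 = d3 + d5/2 = 33/8
Walk from origin (0, 0):
  seg 1: right by d9 = -1 → (-1, 0)
  seg 2: right by d8 = -1/2 → (-3/2, 0)
  seg 3: down by d2 = 15 → (-3/2, -15)
  seg 4: right by d9 = -1 → (-5/2, -15)
  seg 5: down by d6 = -3/2 → (-5/2, -27/2)
  seg 6: down by d3 = 5/4 → (-5/2, -59/4)
  seg 7: right by d9 = -1 → (-7/2, -59/4)
  seg 8: right by d5 = 23/4 → (9/4, -59/4)

d4 = 4
d5 = 23/4
d6 = -3/2
d7 = 44
d8 = -1/2
d9 = -1
d10 = 11/4
d11 = 33/8
endpoint = (9/4, -59/4)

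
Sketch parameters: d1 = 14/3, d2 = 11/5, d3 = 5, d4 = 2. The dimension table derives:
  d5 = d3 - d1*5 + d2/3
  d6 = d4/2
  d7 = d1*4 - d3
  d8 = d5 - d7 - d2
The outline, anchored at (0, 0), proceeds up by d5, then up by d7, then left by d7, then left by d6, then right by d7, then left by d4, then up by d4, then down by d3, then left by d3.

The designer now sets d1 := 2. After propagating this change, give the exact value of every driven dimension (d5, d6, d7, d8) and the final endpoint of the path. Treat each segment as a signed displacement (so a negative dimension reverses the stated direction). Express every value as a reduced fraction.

Apply edit: d1 := 2
  d5 = d3 - d1*5 + d2/3 = -64/15
  d6 = d4/2 = 1
  d7 = d1*4 - d3 = 3
  d8 = d5 - d7 - d2 = -142/15
Walk from origin (0, 0):
  seg 1: up by d5 = -64/15 → (0, -64/15)
  seg 2: up by d7 = 3 → (0, -19/15)
  seg 3: left by d7 = 3 → (-3, -19/15)
  seg 4: left by d6 = 1 → (-4, -19/15)
  seg 5: right by d7 = 3 → (-1, -19/15)
  seg 6: left by d4 = 2 → (-3, -19/15)
  seg 7: up by d4 = 2 → (-3, 11/15)
  seg 8: down by d3 = 5 → (-3, -64/15)
  seg 9: left by d3 = 5 → (-8, -64/15)

d5 = -64/15
d6 = 1
d7 = 3
d8 = -142/15
endpoint = (-8, -64/15)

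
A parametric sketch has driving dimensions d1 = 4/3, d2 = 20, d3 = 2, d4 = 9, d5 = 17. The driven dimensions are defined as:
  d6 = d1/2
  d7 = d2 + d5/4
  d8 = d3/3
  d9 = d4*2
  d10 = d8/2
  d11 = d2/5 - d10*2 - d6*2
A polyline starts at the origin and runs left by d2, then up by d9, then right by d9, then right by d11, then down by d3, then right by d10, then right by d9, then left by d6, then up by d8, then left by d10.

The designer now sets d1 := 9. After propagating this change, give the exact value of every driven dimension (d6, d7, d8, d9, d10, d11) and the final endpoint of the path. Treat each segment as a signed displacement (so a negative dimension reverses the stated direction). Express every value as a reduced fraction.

d6 = 9/2
d7 = 97/4
d8 = 2/3
d9 = 18
d10 = 1/3
d11 = -17/3
endpoint = (35/6, 50/3)

Apply edit: d1 := 9
  d6 = d1/2 = 9/2
  d7 = d2 + d5/4 = 97/4
  d8 = d3/3 = 2/3
  d9 = d4*2 = 18
  d10 = d8/2 = 1/3
  d11 = d2/5 - d10*2 - d6*2 = -17/3
Walk from origin (0, 0):
  seg 1: left by d2 = 20 → (-20, 0)
  seg 2: up by d9 = 18 → (-20, 18)
  seg 3: right by d9 = 18 → (-2, 18)
  seg 4: right by d11 = -17/3 → (-23/3, 18)
  seg 5: down by d3 = 2 → (-23/3, 16)
  seg 6: right by d10 = 1/3 → (-22/3, 16)
  seg 7: right by d9 = 18 → (32/3, 16)
  seg 8: left by d6 = 9/2 → (37/6, 16)
  seg 9: up by d8 = 2/3 → (37/6, 50/3)
  seg 10: left by d10 = 1/3 → (35/6, 50/3)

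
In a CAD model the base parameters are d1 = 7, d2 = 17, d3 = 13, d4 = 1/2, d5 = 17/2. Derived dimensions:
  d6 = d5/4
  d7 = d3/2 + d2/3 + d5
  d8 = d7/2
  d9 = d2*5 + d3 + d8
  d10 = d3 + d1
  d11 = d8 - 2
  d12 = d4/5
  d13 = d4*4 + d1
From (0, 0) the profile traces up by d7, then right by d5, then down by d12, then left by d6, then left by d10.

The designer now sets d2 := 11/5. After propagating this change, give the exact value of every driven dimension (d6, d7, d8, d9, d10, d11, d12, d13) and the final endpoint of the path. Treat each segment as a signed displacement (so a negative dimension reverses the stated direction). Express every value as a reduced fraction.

d6 = 17/8
d7 = 236/15
d8 = 118/15
d9 = 478/15
d10 = 20
d11 = 88/15
d12 = 1/10
d13 = 9
endpoint = (-109/8, 469/30)

Apply edit: d2 := 11/5
  d6 = d5/4 = 17/8
  d7 = d3/2 + d2/3 + d5 = 236/15
  d8 = d7/2 = 118/15
  d9 = d2*5 + d3 + d8 = 478/15
  d10 = d3 + d1 = 20
  d11 = d8 - 2 = 88/15
  d12 = d4/5 = 1/10
  d13 = d4*4 + d1 = 9
Walk from origin (0, 0):
  seg 1: up by d7 = 236/15 → (0, 236/15)
  seg 2: right by d5 = 17/2 → (17/2, 236/15)
  seg 3: down by d12 = 1/10 → (17/2, 469/30)
  seg 4: left by d6 = 17/8 → (51/8, 469/30)
  seg 5: left by d10 = 20 → (-109/8, 469/30)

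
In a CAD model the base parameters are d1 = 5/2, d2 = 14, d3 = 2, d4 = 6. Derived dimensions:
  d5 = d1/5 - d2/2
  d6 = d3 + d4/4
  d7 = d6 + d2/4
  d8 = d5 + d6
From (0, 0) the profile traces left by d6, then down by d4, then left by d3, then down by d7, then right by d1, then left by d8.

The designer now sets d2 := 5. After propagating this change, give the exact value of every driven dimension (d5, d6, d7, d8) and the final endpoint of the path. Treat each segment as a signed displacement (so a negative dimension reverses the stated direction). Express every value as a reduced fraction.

d5 = -2
d6 = 7/2
d7 = 19/4
d8 = 3/2
endpoint = (-9/2, -43/4)

Apply edit: d2 := 5
  d5 = d1/5 - d2/2 = -2
  d6 = d3 + d4/4 = 7/2
  d7 = d6 + d2/4 = 19/4
  d8 = d5 + d6 = 3/2
Walk from origin (0, 0):
  seg 1: left by d6 = 7/2 → (-7/2, 0)
  seg 2: down by d4 = 6 → (-7/2, -6)
  seg 3: left by d3 = 2 → (-11/2, -6)
  seg 4: down by d7 = 19/4 → (-11/2, -43/4)
  seg 5: right by d1 = 5/2 → (-3, -43/4)
  seg 6: left by d8 = 3/2 → (-9/2, -43/4)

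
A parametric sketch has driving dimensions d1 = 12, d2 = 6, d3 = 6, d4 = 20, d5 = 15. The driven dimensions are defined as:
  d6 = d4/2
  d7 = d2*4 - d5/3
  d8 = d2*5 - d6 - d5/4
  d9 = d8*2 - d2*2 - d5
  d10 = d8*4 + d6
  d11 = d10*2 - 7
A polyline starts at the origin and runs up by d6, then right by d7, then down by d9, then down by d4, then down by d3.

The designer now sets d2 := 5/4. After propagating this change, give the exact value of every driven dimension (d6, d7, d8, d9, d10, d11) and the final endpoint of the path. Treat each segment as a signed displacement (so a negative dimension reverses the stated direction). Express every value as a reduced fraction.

Apply edit: d2 := 5/4
  d6 = d4/2 = 10
  d7 = d2*4 - d5/3 = 0
  d8 = d2*5 - d6 - d5/4 = -15/2
  d9 = d8*2 - d2*2 - d5 = -65/2
  d10 = d8*4 + d6 = -20
  d11 = d10*2 - 7 = -47
Walk from origin (0, 0):
  seg 1: up by d6 = 10 → (0, 10)
  seg 2: right by d7 = 0 → (0, 10)
  seg 3: down by d9 = -65/2 → (0, 85/2)
  seg 4: down by d4 = 20 → (0, 45/2)
  seg 5: down by d3 = 6 → (0, 33/2)

d6 = 10
d7 = 0
d8 = -15/2
d9 = -65/2
d10 = -20
d11 = -47
endpoint = (0, 33/2)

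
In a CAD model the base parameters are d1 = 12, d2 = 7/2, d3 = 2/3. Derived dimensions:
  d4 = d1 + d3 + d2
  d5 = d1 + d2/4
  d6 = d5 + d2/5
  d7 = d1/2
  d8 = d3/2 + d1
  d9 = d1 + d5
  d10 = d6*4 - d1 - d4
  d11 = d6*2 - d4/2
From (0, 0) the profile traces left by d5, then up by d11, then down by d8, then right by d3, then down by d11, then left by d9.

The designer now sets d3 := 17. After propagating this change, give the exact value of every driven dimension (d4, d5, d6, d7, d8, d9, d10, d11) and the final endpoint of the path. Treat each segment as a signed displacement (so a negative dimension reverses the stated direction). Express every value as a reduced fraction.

d4 = 65/2
d5 = 103/8
d6 = 543/40
d7 = 6
d8 = 41/2
d9 = 199/8
d10 = 49/5
d11 = 109/10
endpoint = (-83/4, -41/2)

Apply edit: d3 := 17
  d4 = d1 + d3 + d2 = 65/2
  d5 = d1 + d2/4 = 103/8
  d6 = d5 + d2/5 = 543/40
  d7 = d1/2 = 6
  d8 = d3/2 + d1 = 41/2
  d9 = d1 + d5 = 199/8
  d10 = d6*4 - d1 - d4 = 49/5
  d11 = d6*2 - d4/2 = 109/10
Walk from origin (0, 0):
  seg 1: left by d5 = 103/8 → (-103/8, 0)
  seg 2: up by d11 = 109/10 → (-103/8, 109/10)
  seg 3: down by d8 = 41/2 → (-103/8, -48/5)
  seg 4: right by d3 = 17 → (33/8, -48/5)
  seg 5: down by d11 = 109/10 → (33/8, -41/2)
  seg 6: left by d9 = 199/8 → (-83/4, -41/2)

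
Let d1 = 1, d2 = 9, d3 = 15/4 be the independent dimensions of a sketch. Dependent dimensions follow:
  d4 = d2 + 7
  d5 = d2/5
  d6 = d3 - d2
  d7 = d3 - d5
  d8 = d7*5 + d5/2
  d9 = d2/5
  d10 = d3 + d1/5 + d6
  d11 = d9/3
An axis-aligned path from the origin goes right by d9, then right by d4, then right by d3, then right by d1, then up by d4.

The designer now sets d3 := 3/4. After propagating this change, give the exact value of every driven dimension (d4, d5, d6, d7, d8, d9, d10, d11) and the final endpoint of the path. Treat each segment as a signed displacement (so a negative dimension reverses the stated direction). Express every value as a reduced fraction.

Apply edit: d3 := 3/4
  d4 = d2 + 7 = 16
  d5 = d2/5 = 9/5
  d6 = d3 - d2 = -33/4
  d7 = d3 - d5 = -21/20
  d8 = d7*5 + d5/2 = -87/20
  d9 = d2/5 = 9/5
  d10 = d3 + d1/5 + d6 = -73/10
  d11 = d9/3 = 3/5
Walk from origin (0, 0):
  seg 1: right by d9 = 9/5 → (9/5, 0)
  seg 2: right by d4 = 16 → (89/5, 0)
  seg 3: right by d3 = 3/4 → (371/20, 0)
  seg 4: right by d1 = 1 → (391/20, 0)
  seg 5: up by d4 = 16 → (391/20, 16)

d4 = 16
d5 = 9/5
d6 = -33/4
d7 = -21/20
d8 = -87/20
d9 = 9/5
d10 = -73/10
d11 = 3/5
endpoint = (391/20, 16)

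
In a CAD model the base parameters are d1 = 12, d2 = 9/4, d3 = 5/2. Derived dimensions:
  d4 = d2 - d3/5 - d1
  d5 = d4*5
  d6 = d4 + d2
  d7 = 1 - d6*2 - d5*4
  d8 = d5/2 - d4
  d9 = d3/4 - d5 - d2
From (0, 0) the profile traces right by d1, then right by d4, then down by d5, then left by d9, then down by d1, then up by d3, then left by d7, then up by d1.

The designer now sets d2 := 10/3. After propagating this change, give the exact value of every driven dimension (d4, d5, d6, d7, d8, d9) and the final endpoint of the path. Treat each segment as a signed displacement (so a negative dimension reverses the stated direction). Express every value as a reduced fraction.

d4 = -55/6
d5 = -275/6
d6 = -35/6
d7 = 196
d8 = -55/4
d9 = 345/8
endpoint = (-5671/24, 145/3)

Apply edit: d2 := 10/3
  d4 = d2 - d3/5 - d1 = -55/6
  d5 = d4*5 = -275/6
  d6 = d4 + d2 = -35/6
  d7 = 1 - d6*2 - d5*4 = 196
  d8 = d5/2 - d4 = -55/4
  d9 = d3/4 - d5 - d2 = 345/8
Walk from origin (0, 0):
  seg 1: right by d1 = 12 → (12, 0)
  seg 2: right by d4 = -55/6 → (17/6, 0)
  seg 3: down by d5 = -275/6 → (17/6, 275/6)
  seg 4: left by d9 = 345/8 → (-967/24, 275/6)
  seg 5: down by d1 = 12 → (-967/24, 203/6)
  seg 6: up by d3 = 5/2 → (-967/24, 109/3)
  seg 7: left by d7 = 196 → (-5671/24, 109/3)
  seg 8: up by d1 = 12 → (-5671/24, 145/3)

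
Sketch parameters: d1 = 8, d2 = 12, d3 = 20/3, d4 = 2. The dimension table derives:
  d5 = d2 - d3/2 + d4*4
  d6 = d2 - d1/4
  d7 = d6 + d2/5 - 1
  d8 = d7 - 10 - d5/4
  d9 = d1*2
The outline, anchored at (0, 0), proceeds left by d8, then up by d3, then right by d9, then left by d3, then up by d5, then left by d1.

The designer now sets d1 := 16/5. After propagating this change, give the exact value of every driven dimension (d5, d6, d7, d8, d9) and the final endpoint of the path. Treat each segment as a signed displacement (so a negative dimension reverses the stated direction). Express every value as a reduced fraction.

d5 = 50/3
d6 = 56/5
d7 = 63/5
d8 = -47/30
d9 = 32/5
endpoint = (-19/10, 70/3)

Apply edit: d1 := 16/5
  d5 = d2 - d3/2 + d4*4 = 50/3
  d6 = d2 - d1/4 = 56/5
  d7 = d6 + d2/5 - 1 = 63/5
  d8 = d7 - 10 - d5/4 = -47/30
  d9 = d1*2 = 32/5
Walk from origin (0, 0):
  seg 1: left by d8 = -47/30 → (47/30, 0)
  seg 2: up by d3 = 20/3 → (47/30, 20/3)
  seg 3: right by d9 = 32/5 → (239/30, 20/3)
  seg 4: left by d3 = 20/3 → (13/10, 20/3)
  seg 5: up by d5 = 50/3 → (13/10, 70/3)
  seg 6: left by d1 = 16/5 → (-19/10, 70/3)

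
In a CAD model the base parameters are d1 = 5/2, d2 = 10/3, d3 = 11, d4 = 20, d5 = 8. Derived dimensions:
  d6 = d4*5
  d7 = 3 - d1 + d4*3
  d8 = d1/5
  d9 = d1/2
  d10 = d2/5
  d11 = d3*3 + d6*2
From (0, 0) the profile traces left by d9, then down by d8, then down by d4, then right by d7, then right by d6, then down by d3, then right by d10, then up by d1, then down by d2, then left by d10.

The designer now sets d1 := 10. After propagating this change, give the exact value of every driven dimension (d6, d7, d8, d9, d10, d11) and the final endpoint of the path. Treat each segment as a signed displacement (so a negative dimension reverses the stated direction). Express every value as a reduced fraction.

Apply edit: d1 := 10
  d6 = d4*5 = 100
  d7 = 3 - d1 + d4*3 = 53
  d8 = d1/5 = 2
  d9 = d1/2 = 5
  d10 = d2/5 = 2/3
  d11 = d3*3 + d6*2 = 233
Walk from origin (0, 0):
  seg 1: left by d9 = 5 → (-5, 0)
  seg 2: down by d8 = 2 → (-5, -2)
  seg 3: down by d4 = 20 → (-5, -22)
  seg 4: right by d7 = 53 → (48, -22)
  seg 5: right by d6 = 100 → (148, -22)
  seg 6: down by d3 = 11 → (148, -33)
  seg 7: right by d10 = 2/3 → (446/3, -33)
  seg 8: up by d1 = 10 → (446/3, -23)
  seg 9: down by d2 = 10/3 → (446/3, -79/3)
  seg 10: left by d10 = 2/3 → (148, -79/3)

d6 = 100
d7 = 53
d8 = 2
d9 = 5
d10 = 2/3
d11 = 233
endpoint = (148, -79/3)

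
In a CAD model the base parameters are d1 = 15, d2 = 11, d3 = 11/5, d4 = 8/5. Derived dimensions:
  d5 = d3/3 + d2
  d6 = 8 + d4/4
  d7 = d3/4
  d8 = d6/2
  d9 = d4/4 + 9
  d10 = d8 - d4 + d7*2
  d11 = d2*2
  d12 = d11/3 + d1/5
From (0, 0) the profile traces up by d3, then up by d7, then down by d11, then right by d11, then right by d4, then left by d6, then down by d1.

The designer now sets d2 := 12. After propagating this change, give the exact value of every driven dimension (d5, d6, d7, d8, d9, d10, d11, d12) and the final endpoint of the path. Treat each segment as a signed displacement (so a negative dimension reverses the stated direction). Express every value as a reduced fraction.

d5 = 191/15
d6 = 42/5
d7 = 11/20
d8 = 21/5
d9 = 47/5
d10 = 37/10
d11 = 24
d12 = 11
endpoint = (86/5, -145/4)

Apply edit: d2 := 12
  d5 = d3/3 + d2 = 191/15
  d6 = 8 + d4/4 = 42/5
  d7 = d3/4 = 11/20
  d8 = d6/2 = 21/5
  d9 = d4/4 + 9 = 47/5
  d10 = d8 - d4 + d7*2 = 37/10
  d11 = d2*2 = 24
  d12 = d11/3 + d1/5 = 11
Walk from origin (0, 0):
  seg 1: up by d3 = 11/5 → (0, 11/5)
  seg 2: up by d7 = 11/20 → (0, 11/4)
  seg 3: down by d11 = 24 → (0, -85/4)
  seg 4: right by d11 = 24 → (24, -85/4)
  seg 5: right by d4 = 8/5 → (128/5, -85/4)
  seg 6: left by d6 = 42/5 → (86/5, -85/4)
  seg 7: down by d1 = 15 → (86/5, -145/4)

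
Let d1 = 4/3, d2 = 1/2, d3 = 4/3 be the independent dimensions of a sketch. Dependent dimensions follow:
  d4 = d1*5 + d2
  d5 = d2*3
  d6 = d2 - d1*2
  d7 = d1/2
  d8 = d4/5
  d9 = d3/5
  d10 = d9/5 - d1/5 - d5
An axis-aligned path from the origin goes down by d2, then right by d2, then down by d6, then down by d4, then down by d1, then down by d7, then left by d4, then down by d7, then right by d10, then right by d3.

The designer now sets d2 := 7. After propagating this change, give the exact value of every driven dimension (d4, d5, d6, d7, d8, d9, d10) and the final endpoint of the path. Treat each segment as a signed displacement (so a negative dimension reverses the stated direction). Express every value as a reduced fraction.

Apply edit: d2 := 7
  d4 = d1*5 + d2 = 41/3
  d5 = d2*3 = 21
  d6 = d2 - d1*2 = 13/3
  d7 = d1/2 = 2/3
  d8 = d4/5 = 41/15
  d9 = d3/5 = 4/15
  d10 = d9/5 - d1/5 - d5 = -1591/75
Walk from origin (0, 0):
  seg 1: down by d2 = 7 → (0, -7)
  seg 2: right by d2 = 7 → (7, -7)
  seg 3: down by d6 = 13/3 → (7, -34/3)
  seg 4: down by d4 = 41/3 → (7, -25)
  seg 5: down by d1 = 4/3 → (7, -79/3)
  seg 6: down by d7 = 2/3 → (7, -27)
  seg 7: left by d4 = 41/3 → (-20/3, -27)
  seg 8: down by d7 = 2/3 → (-20/3, -83/3)
  seg 9: right by d10 = -1591/75 → (-697/25, -83/3)
  seg 10: right by d3 = 4/3 → (-1991/75, -83/3)

d4 = 41/3
d5 = 21
d6 = 13/3
d7 = 2/3
d8 = 41/15
d9 = 4/15
d10 = -1591/75
endpoint = (-1991/75, -83/3)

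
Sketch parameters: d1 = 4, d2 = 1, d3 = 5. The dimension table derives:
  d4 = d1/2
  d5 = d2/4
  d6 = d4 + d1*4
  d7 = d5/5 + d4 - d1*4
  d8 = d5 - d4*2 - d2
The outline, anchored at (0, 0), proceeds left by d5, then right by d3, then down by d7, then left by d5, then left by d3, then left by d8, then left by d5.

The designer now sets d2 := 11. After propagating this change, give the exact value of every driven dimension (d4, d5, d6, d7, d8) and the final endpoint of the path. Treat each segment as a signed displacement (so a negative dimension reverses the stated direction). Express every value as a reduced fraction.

Apply edit: d2 := 11
  d4 = d1/2 = 2
  d5 = d2/4 = 11/4
  d6 = d4 + d1*4 = 18
  d7 = d5/5 + d4 - d1*4 = -269/20
  d8 = d5 - d4*2 - d2 = -49/4
Walk from origin (0, 0):
  seg 1: left by d5 = 11/4 → (-11/4, 0)
  seg 2: right by d3 = 5 → (9/4, 0)
  seg 3: down by d7 = -269/20 → (9/4, 269/20)
  seg 4: left by d5 = 11/4 → (-1/2, 269/20)
  seg 5: left by d3 = 5 → (-11/2, 269/20)
  seg 6: left by d8 = -49/4 → (27/4, 269/20)
  seg 7: left by d5 = 11/4 → (4, 269/20)

d4 = 2
d5 = 11/4
d6 = 18
d7 = -269/20
d8 = -49/4
endpoint = (4, 269/20)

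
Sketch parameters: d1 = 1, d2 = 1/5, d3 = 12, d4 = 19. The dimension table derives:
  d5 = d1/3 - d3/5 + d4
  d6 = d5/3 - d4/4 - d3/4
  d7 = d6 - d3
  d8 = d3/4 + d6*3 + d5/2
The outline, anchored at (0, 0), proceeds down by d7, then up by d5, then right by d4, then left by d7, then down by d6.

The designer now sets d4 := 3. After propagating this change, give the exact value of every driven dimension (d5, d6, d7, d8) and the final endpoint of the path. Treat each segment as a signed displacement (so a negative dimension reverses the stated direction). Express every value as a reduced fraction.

Apply edit: d4 := 3
  d5 = d1/3 - d3/5 + d4 = 14/15
  d6 = d5/3 - d4/4 - d3/4 = -619/180
  d7 = d6 - d3 = -2779/180
  d8 = d3/4 + d6*3 + d5/2 = -137/20
Walk from origin (0, 0):
  seg 1: down by d7 = -2779/180 → (0, 2779/180)
  seg 2: up by d5 = 14/15 → (0, 2947/180)
  seg 3: right by d4 = 3 → (3, 2947/180)
  seg 4: left by d7 = -2779/180 → (3319/180, 2947/180)
  seg 5: down by d6 = -619/180 → (3319/180, 1783/90)

d5 = 14/15
d6 = -619/180
d7 = -2779/180
d8 = -137/20
endpoint = (3319/180, 1783/90)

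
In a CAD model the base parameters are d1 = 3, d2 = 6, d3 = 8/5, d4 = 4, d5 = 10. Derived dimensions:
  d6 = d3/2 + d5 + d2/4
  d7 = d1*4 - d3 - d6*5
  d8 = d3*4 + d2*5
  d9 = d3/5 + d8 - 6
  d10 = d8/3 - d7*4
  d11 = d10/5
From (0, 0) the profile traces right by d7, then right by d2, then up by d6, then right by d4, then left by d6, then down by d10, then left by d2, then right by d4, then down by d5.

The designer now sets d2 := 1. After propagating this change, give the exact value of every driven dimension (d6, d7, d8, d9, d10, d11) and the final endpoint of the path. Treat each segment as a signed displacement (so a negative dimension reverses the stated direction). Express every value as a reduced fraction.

Apply edit: d2 := 1
  d6 = d3/2 + d5 + d2/4 = 221/20
  d7 = d1*4 - d3 - d6*5 = -897/20
  d8 = d3*4 + d2*5 = 57/5
  d9 = d3/5 + d8 - 6 = 143/25
  d10 = d8/3 - d7*4 = 916/5
  d11 = d10/5 = 916/25
Walk from origin (0, 0):
  seg 1: right by d7 = -897/20 → (-897/20, 0)
  seg 2: right by d2 = 1 → (-877/20, 0)
  seg 3: up by d6 = 221/20 → (-877/20, 221/20)
  seg 4: right by d4 = 4 → (-797/20, 221/20)
  seg 5: left by d6 = 221/20 → (-509/10, 221/20)
  seg 6: down by d10 = 916/5 → (-509/10, -3443/20)
  seg 7: left by d2 = 1 → (-519/10, -3443/20)
  seg 8: right by d4 = 4 → (-479/10, -3443/20)
  seg 9: down by d5 = 10 → (-479/10, -3643/20)

d6 = 221/20
d7 = -897/20
d8 = 57/5
d9 = 143/25
d10 = 916/5
d11 = 916/25
endpoint = (-479/10, -3643/20)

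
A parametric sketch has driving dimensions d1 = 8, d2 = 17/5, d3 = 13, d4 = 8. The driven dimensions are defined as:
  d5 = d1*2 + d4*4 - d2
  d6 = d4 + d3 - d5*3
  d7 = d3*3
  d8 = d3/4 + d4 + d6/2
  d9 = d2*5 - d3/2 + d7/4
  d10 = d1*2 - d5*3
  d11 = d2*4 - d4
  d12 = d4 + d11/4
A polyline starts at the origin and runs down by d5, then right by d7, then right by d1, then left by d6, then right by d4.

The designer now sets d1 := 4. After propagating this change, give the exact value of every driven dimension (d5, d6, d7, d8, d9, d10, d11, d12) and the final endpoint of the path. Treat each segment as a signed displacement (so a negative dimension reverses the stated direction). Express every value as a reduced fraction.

Apply edit: d1 := 4
  d5 = d1*2 + d4*4 - d2 = 183/5
  d6 = d4 + d3 - d5*3 = -444/5
  d7 = d3*3 = 39
  d8 = d3/4 + d4 + d6/2 = -663/20
  d9 = d2*5 - d3/2 + d7/4 = 81/4
  d10 = d1*2 - d5*3 = -509/5
  d11 = d2*4 - d4 = 28/5
  d12 = d4 + d11/4 = 47/5
Walk from origin (0, 0):
  seg 1: down by d5 = 183/5 → (0, -183/5)
  seg 2: right by d7 = 39 → (39, -183/5)
  seg 3: right by d1 = 4 → (43, -183/5)
  seg 4: left by d6 = -444/5 → (659/5, -183/5)
  seg 5: right by d4 = 8 → (699/5, -183/5)

d5 = 183/5
d6 = -444/5
d7 = 39
d8 = -663/20
d9 = 81/4
d10 = -509/5
d11 = 28/5
d12 = 47/5
endpoint = (699/5, -183/5)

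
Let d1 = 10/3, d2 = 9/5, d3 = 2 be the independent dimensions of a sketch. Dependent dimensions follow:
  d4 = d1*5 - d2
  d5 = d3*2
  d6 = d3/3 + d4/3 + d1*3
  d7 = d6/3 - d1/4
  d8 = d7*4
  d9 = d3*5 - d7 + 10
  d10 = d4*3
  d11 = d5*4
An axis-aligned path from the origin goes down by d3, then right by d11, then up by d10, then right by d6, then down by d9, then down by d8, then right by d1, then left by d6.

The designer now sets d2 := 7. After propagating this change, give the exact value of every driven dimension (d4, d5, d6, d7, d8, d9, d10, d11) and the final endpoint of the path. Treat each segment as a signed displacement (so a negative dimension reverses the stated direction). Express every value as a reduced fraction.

Apply edit: d2 := 7
  d4 = d1*5 - d2 = 29/3
  d5 = d3*2 = 4
  d6 = d3/3 + d4/3 + d1*3 = 125/9
  d7 = d6/3 - d1/4 = 205/54
  d8 = d7*4 = 410/27
  d9 = d3*5 - d7 + 10 = 875/54
  d10 = d4*3 = 29
  d11 = d5*4 = 16
Walk from origin (0, 0):
  seg 1: down by d3 = 2 → (0, -2)
  seg 2: right by d11 = 16 → (16, -2)
  seg 3: up by d10 = 29 → (16, 27)
  seg 4: right by d6 = 125/9 → (269/9, 27)
  seg 5: down by d9 = 875/54 → (269/9, 583/54)
  seg 6: down by d8 = 410/27 → (269/9, -79/18)
  seg 7: right by d1 = 10/3 → (299/9, -79/18)
  seg 8: left by d6 = 125/9 → (58/3, -79/18)

d4 = 29/3
d5 = 4
d6 = 125/9
d7 = 205/54
d8 = 410/27
d9 = 875/54
d10 = 29
d11 = 16
endpoint = (58/3, -79/18)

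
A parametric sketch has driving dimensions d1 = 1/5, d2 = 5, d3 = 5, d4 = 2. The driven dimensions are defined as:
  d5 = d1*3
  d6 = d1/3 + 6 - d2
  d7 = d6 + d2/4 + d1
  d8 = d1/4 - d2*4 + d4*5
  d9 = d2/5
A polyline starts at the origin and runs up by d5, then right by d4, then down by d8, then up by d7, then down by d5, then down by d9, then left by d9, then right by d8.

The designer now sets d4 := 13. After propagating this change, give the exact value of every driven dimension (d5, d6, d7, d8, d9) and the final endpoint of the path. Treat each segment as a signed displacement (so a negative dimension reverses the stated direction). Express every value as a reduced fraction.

d5 = 3/5
d6 = 16/15
d7 = 151/60
d8 = 901/20
d9 = 1
endpoint = (1141/20, -653/15)

Apply edit: d4 := 13
  d5 = d1*3 = 3/5
  d6 = d1/3 + 6 - d2 = 16/15
  d7 = d6 + d2/4 + d1 = 151/60
  d8 = d1/4 - d2*4 + d4*5 = 901/20
  d9 = d2/5 = 1
Walk from origin (0, 0):
  seg 1: up by d5 = 3/5 → (0, 3/5)
  seg 2: right by d4 = 13 → (13, 3/5)
  seg 3: down by d8 = 901/20 → (13, -889/20)
  seg 4: up by d7 = 151/60 → (13, -629/15)
  seg 5: down by d5 = 3/5 → (13, -638/15)
  seg 6: down by d9 = 1 → (13, -653/15)
  seg 7: left by d9 = 1 → (12, -653/15)
  seg 8: right by d8 = 901/20 → (1141/20, -653/15)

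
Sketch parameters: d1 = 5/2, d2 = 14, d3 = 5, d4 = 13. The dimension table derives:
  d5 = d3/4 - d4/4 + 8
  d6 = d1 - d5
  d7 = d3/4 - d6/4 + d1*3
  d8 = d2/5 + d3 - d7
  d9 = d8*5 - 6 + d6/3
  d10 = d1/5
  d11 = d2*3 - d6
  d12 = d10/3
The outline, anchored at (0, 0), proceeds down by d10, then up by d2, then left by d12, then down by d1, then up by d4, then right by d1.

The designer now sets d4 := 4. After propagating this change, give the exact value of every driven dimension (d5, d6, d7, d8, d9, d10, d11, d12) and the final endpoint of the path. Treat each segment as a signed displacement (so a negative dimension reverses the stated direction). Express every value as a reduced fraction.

d5 = 33/4
d6 = -23/4
d7 = 163/16
d8 = -191/80
d9 = -953/48
d10 = 1/2
d11 = 191/4
d12 = 1/6
endpoint = (7/3, 15)

Apply edit: d4 := 4
  d5 = d3/4 - d4/4 + 8 = 33/4
  d6 = d1 - d5 = -23/4
  d7 = d3/4 - d6/4 + d1*3 = 163/16
  d8 = d2/5 + d3 - d7 = -191/80
  d9 = d8*5 - 6 + d6/3 = -953/48
  d10 = d1/5 = 1/2
  d11 = d2*3 - d6 = 191/4
  d12 = d10/3 = 1/6
Walk from origin (0, 0):
  seg 1: down by d10 = 1/2 → (0, -1/2)
  seg 2: up by d2 = 14 → (0, 27/2)
  seg 3: left by d12 = 1/6 → (-1/6, 27/2)
  seg 4: down by d1 = 5/2 → (-1/6, 11)
  seg 5: up by d4 = 4 → (-1/6, 15)
  seg 6: right by d1 = 5/2 → (7/3, 15)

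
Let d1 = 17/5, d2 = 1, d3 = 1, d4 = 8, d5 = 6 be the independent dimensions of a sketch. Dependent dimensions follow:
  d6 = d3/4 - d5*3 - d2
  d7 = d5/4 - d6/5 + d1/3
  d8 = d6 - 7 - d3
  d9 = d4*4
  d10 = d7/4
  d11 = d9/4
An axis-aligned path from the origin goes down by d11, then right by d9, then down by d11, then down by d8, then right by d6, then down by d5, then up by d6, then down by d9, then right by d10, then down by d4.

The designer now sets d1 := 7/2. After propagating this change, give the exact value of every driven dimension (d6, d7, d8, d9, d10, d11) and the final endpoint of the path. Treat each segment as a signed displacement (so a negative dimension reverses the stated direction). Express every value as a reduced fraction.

d6 = -75/4
d7 = 77/12
d8 = -107/4
d9 = 32
d10 = 77/48
d11 = 8
endpoint = (713/48, -54)

Apply edit: d1 := 7/2
  d6 = d3/4 - d5*3 - d2 = -75/4
  d7 = d5/4 - d6/5 + d1/3 = 77/12
  d8 = d6 - 7 - d3 = -107/4
  d9 = d4*4 = 32
  d10 = d7/4 = 77/48
  d11 = d9/4 = 8
Walk from origin (0, 0):
  seg 1: down by d11 = 8 → (0, -8)
  seg 2: right by d9 = 32 → (32, -8)
  seg 3: down by d11 = 8 → (32, -16)
  seg 4: down by d8 = -107/4 → (32, 43/4)
  seg 5: right by d6 = -75/4 → (53/4, 43/4)
  seg 6: down by d5 = 6 → (53/4, 19/4)
  seg 7: up by d6 = -75/4 → (53/4, -14)
  seg 8: down by d9 = 32 → (53/4, -46)
  seg 9: right by d10 = 77/48 → (713/48, -46)
  seg 10: down by d4 = 8 → (713/48, -54)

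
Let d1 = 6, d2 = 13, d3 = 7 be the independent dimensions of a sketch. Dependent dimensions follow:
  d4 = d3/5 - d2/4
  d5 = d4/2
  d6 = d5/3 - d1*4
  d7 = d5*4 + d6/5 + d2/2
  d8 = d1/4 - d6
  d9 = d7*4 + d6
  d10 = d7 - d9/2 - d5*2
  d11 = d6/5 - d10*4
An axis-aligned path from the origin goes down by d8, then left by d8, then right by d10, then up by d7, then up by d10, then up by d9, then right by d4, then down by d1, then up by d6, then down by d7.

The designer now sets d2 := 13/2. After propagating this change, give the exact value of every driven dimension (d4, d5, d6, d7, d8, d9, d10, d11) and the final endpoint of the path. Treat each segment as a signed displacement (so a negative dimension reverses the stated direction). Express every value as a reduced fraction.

d4 = -9/40
d5 = -9/80
d6 = -1923/80
d7 = -803/400
d8 = 2043/80
d9 = -12827/400
d10 = 11401/800
d11 = -989/16
endpoint = (-9209/800, -58713/800)

Apply edit: d2 := 13/2
  d4 = d3/5 - d2/4 = -9/40
  d5 = d4/2 = -9/80
  d6 = d5/3 - d1*4 = -1923/80
  d7 = d5*4 + d6/5 + d2/2 = -803/400
  d8 = d1/4 - d6 = 2043/80
  d9 = d7*4 + d6 = -12827/400
  d10 = d7 - d9/2 - d5*2 = 11401/800
  d11 = d6/5 - d10*4 = -989/16
Walk from origin (0, 0):
  seg 1: down by d8 = 2043/80 → (0, -2043/80)
  seg 2: left by d8 = 2043/80 → (-2043/80, -2043/80)
  seg 3: right by d10 = 11401/800 → (-9029/800, -2043/80)
  seg 4: up by d7 = -803/400 → (-9029/800, -5509/200)
  seg 5: up by d10 = 11401/800 → (-9029/800, -2127/160)
  seg 6: up by d9 = -12827/400 → (-9029/800, -36289/800)
  seg 7: right by d4 = -9/40 → (-9209/800, -36289/800)
  seg 8: down by d1 = 6 → (-9209/800, -41089/800)
  seg 9: up by d6 = -1923/80 → (-9209/800, -60319/800)
  seg 10: down by d7 = -803/400 → (-9209/800, -58713/800)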